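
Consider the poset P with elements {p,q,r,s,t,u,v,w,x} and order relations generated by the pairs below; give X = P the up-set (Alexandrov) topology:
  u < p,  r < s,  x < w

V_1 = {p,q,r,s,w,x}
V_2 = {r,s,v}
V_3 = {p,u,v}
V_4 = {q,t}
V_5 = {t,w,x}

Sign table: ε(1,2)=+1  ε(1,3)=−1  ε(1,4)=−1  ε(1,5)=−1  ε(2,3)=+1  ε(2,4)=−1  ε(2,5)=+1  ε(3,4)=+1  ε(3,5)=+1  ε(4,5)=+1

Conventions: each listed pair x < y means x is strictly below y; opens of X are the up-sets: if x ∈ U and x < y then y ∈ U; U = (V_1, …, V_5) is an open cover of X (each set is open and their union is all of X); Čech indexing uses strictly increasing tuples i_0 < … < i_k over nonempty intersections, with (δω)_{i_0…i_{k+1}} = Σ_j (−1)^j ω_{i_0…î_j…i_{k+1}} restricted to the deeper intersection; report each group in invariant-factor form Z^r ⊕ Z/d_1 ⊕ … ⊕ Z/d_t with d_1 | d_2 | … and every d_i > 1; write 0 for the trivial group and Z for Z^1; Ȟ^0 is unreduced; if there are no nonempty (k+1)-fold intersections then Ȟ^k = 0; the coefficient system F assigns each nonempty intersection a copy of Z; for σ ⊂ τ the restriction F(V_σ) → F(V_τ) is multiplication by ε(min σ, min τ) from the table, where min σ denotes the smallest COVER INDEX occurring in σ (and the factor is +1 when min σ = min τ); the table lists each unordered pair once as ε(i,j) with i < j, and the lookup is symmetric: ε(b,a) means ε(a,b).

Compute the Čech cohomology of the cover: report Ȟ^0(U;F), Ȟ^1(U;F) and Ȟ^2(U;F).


intersection data:
  V12={r,s} V13={p} V14={q} V15={w,x} V23={v} V45={t}
C dims 5,6; δ0: rk 5, SNF 1^4·2
Ȟ^0 = (5 − 5) − 0 = 0, so Ȟ^0 ≅ 0
Ȟ^1 = (6 − 0) − 5 = 1 plus torsion [2], so Ȟ^1 ≅ Z ⊕ Z/2
Ȟ^2 = (0 − 0) − 0 = 0, so Ȟ^2 ≅ 0

Ȟ^0(U;F) ≅ 0, Ȟ^1(U;F) ≅ Z ⊕ Z/2, Ȟ^2(U;F) ≅ 0


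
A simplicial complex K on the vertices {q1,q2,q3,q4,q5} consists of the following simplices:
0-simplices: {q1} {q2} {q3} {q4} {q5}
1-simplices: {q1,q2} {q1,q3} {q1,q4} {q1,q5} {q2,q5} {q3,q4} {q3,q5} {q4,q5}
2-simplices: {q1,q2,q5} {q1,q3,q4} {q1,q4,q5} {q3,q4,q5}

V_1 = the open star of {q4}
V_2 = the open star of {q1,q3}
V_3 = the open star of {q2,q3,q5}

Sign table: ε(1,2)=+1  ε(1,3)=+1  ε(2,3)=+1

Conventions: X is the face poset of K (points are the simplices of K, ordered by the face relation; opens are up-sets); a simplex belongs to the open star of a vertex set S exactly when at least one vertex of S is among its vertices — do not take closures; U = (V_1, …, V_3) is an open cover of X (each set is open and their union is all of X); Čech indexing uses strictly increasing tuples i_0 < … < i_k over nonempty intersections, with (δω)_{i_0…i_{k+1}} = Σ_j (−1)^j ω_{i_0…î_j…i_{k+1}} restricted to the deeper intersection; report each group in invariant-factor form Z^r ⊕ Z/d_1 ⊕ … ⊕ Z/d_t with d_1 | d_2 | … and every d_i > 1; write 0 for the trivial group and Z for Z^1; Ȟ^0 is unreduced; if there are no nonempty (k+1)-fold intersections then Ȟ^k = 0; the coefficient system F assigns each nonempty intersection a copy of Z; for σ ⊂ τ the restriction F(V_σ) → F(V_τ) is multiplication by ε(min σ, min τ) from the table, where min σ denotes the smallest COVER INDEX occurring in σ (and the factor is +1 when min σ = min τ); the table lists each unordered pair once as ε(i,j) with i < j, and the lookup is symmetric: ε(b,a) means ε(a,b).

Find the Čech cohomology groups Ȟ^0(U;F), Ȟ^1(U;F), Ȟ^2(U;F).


nonempty intersections:
  V1={{q4},{q1,q4},{q3,q4},{q4,q5},{q1,q3,q4},{q1,q4,q5},{q3,q4,q5}} V2={{q1},{q3},{q1,q2},{q1,q3},{q1,q4},{q1,q5},{q3,q4},{q3,q5},{q1,q2,q5},{q1,q3,q4},{q1,q4,q5},{q3,q4,q5}} V3={{q2},{q3},{q5},{q1,q2},{q1,q3},{q1,q5},{q2,q5},{q3,q4},{q3,q5},{q4,q5},{q1,q2,q5},{q1,q3,q4},{q1,q4,q5},{q3,q4,q5}}
  V12={{q1,q4},{q3,q4},{q1,q3,q4},{q1,q4,q5},{q3,q4,q5}} V13={{q3,q4},{q4,q5},{q1,q3,q4},{q1,q4,q5},{q3,q4,q5}} V23={{q3},{q1,q2},{q1,q3},{q1,q5},{q3,q4},{q3,q5},{q1,q2,q5},{q1,q3,q4},{q1,q4,q5},{q3,q4,q5}}
  V123={{q3,q4},{q1,q3,q4},{q1,q4,q5},{q3,q4,q5}}
C dims 3,3,1; δ0: rk 2, SNF 1^2; δ1: rk 1, SNF 1^1
Ȟ^0: (3−2)−0=1 ⇒ Z
Ȟ^1: (3−1)−2=0 ⇒ 0
Ȟ^2: (1−0)−1=0 ⇒ 0

Ȟ^0(U;F) ≅ Z, Ȟ^1(U;F) ≅ 0 and Ȟ^2(U;F) ≅ 0


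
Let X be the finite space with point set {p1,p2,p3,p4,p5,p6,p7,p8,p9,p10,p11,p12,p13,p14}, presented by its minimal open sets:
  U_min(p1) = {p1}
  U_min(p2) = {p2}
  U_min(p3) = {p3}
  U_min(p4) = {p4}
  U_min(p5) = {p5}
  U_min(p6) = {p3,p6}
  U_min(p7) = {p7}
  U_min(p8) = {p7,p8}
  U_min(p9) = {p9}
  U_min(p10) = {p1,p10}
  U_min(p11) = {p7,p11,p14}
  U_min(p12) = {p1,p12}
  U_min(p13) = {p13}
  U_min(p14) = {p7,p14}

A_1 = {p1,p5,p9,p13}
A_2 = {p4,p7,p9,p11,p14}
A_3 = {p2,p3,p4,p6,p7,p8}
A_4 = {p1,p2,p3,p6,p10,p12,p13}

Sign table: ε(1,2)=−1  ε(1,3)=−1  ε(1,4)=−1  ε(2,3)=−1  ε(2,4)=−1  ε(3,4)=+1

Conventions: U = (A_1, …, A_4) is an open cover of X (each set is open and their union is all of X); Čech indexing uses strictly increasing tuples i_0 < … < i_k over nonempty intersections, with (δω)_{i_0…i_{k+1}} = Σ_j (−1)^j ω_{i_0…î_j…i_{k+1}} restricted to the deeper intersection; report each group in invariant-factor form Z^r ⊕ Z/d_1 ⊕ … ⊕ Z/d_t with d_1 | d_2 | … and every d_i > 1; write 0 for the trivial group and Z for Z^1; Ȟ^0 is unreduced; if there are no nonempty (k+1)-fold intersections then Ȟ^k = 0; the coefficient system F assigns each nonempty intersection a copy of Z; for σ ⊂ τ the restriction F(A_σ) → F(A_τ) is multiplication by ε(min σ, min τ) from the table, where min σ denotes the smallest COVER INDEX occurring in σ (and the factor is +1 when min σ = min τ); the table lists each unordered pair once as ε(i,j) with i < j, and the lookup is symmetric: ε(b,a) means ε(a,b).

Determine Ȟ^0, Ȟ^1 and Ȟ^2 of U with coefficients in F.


Ȟ^0 = 0; Ȟ^1 = Z/2; Ȟ^2 = 0

nonempty overlaps:
  A12={p9} A14={p1,p13} A23={p4,p7} A34={p2,p3,p6}
C dims 4,4; δ0: rk 4, SNF 1^3·2
degree 0: 4−4−0 = 0 → Ȟ^0 ≅ 0
degree 1: 4−0−4 = 0 plus torsion [2] → Ȟ^1 ≅ Z/2
degree 2: 0−0−0 = 0 → Ȟ^2 ≅ 0


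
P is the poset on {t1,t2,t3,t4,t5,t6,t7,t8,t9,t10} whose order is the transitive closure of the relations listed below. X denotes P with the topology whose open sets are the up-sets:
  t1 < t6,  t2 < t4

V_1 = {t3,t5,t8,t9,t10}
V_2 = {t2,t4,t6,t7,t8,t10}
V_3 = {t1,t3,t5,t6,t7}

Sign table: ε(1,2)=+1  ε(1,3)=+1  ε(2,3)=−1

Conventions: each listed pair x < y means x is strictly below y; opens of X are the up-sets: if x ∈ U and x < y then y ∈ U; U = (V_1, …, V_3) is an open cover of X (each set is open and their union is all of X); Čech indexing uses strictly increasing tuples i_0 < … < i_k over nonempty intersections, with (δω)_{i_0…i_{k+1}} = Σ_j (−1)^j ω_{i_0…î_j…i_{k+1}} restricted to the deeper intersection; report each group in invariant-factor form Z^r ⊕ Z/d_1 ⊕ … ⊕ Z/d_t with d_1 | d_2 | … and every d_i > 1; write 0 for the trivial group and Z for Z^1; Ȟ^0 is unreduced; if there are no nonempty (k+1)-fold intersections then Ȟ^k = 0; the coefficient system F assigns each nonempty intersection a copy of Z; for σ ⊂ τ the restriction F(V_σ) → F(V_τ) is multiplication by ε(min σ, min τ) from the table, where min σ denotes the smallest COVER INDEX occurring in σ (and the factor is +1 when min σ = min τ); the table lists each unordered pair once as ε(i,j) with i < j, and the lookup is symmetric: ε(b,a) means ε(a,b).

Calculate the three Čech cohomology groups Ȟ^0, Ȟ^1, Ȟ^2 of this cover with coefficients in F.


Ȟ^0 = 0, Ȟ^1 = Z/2 and Ȟ^2 = 0

intersection data:
  V12={t8,t10} V13={t3,t5} V23={t6,t7}
C dims 3,3; δ0: rk 3, SNF 1^2·2
Ȟ^0 = (3 − 3) − 0 = 0, so Ȟ^0 ≅ 0
Ȟ^1 = (3 − 0) − 3 = 0 plus torsion [2], so Ȟ^1 ≅ Z/2
Ȟ^2 = (0 − 0) − 0 = 0, so Ȟ^2 ≅ 0


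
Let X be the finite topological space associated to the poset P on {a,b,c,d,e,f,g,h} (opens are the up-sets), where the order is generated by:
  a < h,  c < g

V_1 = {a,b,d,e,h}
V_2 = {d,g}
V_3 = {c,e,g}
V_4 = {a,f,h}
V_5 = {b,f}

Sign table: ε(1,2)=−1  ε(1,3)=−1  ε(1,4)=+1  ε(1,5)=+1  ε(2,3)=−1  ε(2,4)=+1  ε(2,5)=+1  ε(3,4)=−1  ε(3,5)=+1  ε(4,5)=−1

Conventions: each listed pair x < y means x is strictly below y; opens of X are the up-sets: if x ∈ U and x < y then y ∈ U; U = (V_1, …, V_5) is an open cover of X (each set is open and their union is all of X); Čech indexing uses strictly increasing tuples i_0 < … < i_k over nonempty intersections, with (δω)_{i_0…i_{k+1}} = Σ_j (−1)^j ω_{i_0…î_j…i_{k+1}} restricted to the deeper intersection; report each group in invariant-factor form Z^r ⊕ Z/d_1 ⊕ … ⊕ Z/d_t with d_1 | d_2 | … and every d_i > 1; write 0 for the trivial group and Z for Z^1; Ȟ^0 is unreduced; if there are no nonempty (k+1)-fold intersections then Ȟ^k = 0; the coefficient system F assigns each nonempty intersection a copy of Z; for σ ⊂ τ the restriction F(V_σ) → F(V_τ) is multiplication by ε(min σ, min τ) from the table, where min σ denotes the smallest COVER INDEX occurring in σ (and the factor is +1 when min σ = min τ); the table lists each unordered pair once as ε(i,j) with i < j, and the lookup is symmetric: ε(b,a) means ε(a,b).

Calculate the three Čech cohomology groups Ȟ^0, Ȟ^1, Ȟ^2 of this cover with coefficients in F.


intersection data:
  V12={d} V13={e} V14={a,h} V15={b} V23={g} V45={f}
C dims 5,6; δ0: rk 5, SNF 1^4·2
Ȟ^0 = (5 − 5) − 0 = 0, so Ȟ^0 ≅ 0
Ȟ^1 = (6 − 0) − 5 = 1 plus torsion [2], so Ȟ^1 ≅ Z ⊕ Z/2
Ȟ^2 = (0 − 0) − 0 = 0, so Ȟ^2 ≅ 0

Ȟ^0 ≅ 0, Ȟ^1 ≅ Z ⊕ Z/2 and Ȟ^2 ≅ 0


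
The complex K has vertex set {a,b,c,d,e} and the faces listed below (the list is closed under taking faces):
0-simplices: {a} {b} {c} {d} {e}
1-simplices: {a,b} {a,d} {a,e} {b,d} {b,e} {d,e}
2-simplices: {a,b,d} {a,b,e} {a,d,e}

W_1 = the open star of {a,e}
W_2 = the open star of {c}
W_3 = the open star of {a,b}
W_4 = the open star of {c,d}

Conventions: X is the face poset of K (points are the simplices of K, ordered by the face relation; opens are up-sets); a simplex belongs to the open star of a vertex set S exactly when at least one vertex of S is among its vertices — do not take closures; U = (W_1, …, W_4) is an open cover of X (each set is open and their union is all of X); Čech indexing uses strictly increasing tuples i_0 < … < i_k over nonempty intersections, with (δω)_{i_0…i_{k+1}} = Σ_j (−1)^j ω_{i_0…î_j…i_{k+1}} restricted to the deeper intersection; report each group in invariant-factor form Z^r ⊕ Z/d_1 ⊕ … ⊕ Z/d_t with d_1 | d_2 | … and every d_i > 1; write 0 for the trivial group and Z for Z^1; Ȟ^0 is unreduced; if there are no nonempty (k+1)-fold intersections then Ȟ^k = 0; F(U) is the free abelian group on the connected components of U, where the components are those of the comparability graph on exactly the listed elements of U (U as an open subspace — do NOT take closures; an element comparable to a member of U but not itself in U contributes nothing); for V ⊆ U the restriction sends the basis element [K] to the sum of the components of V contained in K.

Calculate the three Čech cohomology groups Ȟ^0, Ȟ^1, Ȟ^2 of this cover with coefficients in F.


Ȟ^0 = Z^2; Ȟ^1 = 0; Ȟ^2 = 0

nonempty overlaps:
  W1={{a},{e},{a,b},{a,d},{a,e},{b,e},{d,e},{a,b,d},{a,b,e},{a,d,e}} W2={{c}} W3={{a},{b},{a,b},{a,d},{a,e},{b,d},{b,e},{a,b,d},{a,b,e},{a,d,e}} W4={{c},{d},{a,d},{b,d},{d,e},{a,b,d},{a,d,e}}
  W13={{a},{a,b},{a,d},{a,e},{b,e},{a,b,d},{a,b,e},{a,d,e}} W14={{a,d},{d,e},{a,b,d},{a,d,e}} W24={{c}} W34={{a,d},{b,d},{a,b,d},{a,d,e}}
  W134={{a,d},{a,b,d},{a,d,e}}
components per intersection:
  W1: {{a},{e},{a,b},{a,d},{a,e},{b,e},{d,e},{a,b,d},{a,b,e},{a,d,e}}
  W2: {{c}}
  W3: {{a},{b},{a,b},{a,d},{a,e},{b,d},{b,e},{a,b,d},{a,b,e},{a,d,e}}
  W4: {{c}} {{d},{a,d},{b,d},{d,e},{a,b,d},{a,d,e}}
  W13: {{a},{a,b},{a,d},{a,e},{b,e},{a,b,d},{a,b,e},{a,d,e}}
  W14: {{a,d},{d,e},{a,b,d},{a,d,e}}
  W24: {{c}}
  W34: {{a,d},{b,d},{a,b,d},{a,d,e}}
  W134: {{a,d},{a,b,d},{a,d,e}}
C dims 5,4,1; δ0: rk 3, SNF 1^3; δ1: rk 1, SNF 1^1
degree 0: 5−3−0 = 2 → Ȟ^0 ≅ Z^2
degree 1: 4−1−3 = 0 → Ȟ^1 ≅ 0
degree 2: 1−0−1 = 0 → Ȟ^2 ≅ 0


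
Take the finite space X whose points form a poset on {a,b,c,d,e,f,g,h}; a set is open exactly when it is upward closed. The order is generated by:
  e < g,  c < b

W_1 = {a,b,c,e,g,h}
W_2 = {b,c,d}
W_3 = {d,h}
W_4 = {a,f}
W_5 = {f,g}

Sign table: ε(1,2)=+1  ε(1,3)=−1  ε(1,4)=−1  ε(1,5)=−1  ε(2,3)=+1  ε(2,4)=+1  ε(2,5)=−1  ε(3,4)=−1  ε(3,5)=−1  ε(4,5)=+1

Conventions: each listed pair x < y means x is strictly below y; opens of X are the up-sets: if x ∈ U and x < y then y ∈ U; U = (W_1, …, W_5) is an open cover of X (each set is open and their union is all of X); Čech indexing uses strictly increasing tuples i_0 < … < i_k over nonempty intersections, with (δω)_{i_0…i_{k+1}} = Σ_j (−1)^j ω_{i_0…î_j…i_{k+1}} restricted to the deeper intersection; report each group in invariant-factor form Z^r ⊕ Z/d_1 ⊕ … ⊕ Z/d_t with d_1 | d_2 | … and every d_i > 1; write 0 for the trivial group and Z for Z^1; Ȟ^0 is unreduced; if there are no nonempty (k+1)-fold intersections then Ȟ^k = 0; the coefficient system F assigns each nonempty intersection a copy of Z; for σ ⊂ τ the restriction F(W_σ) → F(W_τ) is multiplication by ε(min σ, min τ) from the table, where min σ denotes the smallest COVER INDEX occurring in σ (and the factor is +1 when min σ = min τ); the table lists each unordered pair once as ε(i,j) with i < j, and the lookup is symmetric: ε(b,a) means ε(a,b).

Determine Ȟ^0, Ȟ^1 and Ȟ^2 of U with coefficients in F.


Ȟ^0 = 0, Ȟ^1 = Z ⊕ Z/2 and Ȟ^2 = 0

nerve simplices:
  W12={b,c} W13={h} W14={a} W15={g} W23={d} W45={f}
C dims 5,6; δ0: rk 5, SNF 1^4·2
degree 0: 5−5−0 = 0 → Ȟ^0 ≅ 0
degree 1: 6−0−5 = 1 plus torsion [2] → Ȟ^1 ≅ Z ⊕ Z/2
degree 2: 0−0−0 = 0 → Ȟ^2 ≅ 0


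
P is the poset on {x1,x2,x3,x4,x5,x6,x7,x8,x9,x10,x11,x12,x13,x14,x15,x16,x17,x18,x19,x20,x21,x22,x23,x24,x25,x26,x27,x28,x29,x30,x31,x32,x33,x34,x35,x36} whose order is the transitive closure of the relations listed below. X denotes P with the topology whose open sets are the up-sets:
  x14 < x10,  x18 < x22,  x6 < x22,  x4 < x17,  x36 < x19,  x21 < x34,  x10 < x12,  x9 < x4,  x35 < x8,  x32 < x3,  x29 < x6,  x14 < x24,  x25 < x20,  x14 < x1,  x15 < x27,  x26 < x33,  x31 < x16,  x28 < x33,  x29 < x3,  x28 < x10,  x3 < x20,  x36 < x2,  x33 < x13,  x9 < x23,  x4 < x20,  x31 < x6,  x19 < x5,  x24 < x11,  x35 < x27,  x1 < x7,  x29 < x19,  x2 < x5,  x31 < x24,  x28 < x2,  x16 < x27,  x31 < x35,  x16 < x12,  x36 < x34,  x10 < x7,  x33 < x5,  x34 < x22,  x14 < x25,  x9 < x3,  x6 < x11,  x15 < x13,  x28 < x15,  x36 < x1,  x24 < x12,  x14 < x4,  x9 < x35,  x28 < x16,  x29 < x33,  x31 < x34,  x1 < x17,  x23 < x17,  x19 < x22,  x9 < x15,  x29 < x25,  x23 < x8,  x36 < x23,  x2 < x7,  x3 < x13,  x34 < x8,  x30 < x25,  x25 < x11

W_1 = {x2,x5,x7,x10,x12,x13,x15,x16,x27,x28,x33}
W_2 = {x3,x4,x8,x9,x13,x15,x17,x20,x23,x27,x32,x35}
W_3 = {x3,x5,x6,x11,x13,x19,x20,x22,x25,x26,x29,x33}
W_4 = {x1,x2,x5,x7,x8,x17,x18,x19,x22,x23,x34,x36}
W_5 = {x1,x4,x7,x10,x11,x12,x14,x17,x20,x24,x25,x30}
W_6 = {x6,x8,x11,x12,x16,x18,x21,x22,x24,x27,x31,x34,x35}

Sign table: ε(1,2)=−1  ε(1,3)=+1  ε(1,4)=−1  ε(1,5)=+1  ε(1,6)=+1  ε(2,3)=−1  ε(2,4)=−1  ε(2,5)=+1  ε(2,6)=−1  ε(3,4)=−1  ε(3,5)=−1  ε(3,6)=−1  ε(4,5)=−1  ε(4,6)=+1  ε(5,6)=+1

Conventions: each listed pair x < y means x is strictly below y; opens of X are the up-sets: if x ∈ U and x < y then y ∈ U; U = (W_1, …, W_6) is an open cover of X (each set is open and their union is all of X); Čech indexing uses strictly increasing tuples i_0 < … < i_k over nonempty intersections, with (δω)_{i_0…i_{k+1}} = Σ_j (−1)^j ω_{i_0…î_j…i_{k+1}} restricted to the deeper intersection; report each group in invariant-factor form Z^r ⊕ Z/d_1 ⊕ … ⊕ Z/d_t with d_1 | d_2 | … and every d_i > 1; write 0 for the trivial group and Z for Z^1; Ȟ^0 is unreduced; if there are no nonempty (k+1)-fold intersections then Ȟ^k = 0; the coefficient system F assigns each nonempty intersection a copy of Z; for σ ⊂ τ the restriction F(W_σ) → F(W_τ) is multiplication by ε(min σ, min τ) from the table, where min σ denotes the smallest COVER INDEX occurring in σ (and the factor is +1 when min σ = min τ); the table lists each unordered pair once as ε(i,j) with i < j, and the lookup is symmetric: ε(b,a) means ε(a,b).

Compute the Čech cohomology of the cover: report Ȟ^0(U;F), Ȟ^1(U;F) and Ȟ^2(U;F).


Ȟ^0 = 0,  Ȟ^1 = Z/2,  Ȟ^2 = Z

nerve of the cover:
  W12={x13,x15,x27} W13={x5,x13,x33} W14={x2,x5,x7} W15={x7,x10,x12} W16={x12,x16,x27} W23={x3,x13,x20} W24={x8,x17,x23} W25={x4,x17,x20} W26={x8,x27,x35} W34={x5,x19,x22} W35={x11,x20,x25} W36={x6,x11,x22} W45={x1,x7,x17} W46={x8,x18,x22,x34} W56={x11,x12,x24}
  W123={x13} W126={x27} W134={x5} W145={x7} W156={x12} W235={x20} W245={x17} W246={x8} W346={x22} W356={x11}
C dims 6,15,10; δ0: rk 6, SNF 1^5·2; δ1: rk 9, SNF 1^9
Ȟ^0 = (6 − 6) − 0 = 0, so Ȟ^0 ≅ 0
Ȟ^1 = (15 − 9) − 6 = 0 plus torsion [2], so Ȟ^1 ≅ Z/2
Ȟ^2 = (10 − 0) − 9 = 1, so Ȟ^2 ≅ Z


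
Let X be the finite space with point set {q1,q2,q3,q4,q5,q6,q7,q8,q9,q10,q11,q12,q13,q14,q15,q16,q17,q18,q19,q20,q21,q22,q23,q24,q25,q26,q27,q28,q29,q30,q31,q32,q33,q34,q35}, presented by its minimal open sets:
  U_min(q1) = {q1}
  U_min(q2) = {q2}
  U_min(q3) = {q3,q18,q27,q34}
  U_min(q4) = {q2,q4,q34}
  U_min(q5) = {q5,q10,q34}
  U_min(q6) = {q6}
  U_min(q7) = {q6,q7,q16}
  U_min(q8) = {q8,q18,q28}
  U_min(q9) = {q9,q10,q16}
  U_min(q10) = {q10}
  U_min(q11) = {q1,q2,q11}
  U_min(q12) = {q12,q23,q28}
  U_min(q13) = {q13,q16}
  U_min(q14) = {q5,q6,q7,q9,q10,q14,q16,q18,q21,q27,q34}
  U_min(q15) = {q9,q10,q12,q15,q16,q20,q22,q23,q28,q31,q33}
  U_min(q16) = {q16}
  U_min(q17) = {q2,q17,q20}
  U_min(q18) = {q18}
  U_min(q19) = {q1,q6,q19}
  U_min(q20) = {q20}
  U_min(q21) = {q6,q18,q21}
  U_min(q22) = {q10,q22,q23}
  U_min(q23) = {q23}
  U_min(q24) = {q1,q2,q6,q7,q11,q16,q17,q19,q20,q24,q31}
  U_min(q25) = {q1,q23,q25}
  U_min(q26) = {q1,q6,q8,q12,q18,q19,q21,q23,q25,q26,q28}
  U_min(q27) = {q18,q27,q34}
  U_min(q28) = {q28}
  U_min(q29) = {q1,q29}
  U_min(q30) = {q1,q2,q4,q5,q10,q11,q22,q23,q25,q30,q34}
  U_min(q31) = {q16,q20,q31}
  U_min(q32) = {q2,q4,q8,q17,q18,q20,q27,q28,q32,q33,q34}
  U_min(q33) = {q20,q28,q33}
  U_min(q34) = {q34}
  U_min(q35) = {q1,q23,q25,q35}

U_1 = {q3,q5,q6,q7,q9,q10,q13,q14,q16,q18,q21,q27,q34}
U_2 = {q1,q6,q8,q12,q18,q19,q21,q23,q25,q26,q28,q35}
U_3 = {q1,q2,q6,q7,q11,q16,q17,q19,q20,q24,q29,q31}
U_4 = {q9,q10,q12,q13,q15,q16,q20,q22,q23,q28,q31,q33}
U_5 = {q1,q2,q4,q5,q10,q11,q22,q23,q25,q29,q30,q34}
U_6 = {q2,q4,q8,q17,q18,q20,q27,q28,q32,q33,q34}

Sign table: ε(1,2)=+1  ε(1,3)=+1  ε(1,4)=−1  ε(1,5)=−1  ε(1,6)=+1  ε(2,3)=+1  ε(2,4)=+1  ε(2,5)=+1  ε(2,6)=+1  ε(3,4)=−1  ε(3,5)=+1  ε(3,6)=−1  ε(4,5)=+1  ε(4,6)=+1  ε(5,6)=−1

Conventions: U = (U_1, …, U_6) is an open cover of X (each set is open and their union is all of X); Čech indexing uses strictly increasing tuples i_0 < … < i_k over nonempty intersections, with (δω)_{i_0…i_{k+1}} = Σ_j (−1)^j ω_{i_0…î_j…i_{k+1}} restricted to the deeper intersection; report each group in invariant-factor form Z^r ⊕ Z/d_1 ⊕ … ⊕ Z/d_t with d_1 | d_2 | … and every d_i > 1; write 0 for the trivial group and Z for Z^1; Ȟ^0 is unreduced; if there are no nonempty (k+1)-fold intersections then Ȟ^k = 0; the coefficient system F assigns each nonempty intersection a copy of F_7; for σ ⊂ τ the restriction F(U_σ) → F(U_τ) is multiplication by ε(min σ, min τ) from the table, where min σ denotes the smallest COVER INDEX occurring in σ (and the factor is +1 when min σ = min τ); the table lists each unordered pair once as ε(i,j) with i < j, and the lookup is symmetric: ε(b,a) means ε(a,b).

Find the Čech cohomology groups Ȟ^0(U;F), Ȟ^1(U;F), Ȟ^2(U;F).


Ȟ^0 ≅ 0, Ȟ^1 ≅ 0 and Ȟ^2 ≅ Z/7

nerve simplices:
  U12={q6,q18,q21} U13={q6,q7,q16} U14={q9,q10,q13,q16} U15={q5,q10,q34} U16={q18,q27,q34} U23={q1,q6,q19} U24={q12,q23,q28} U25={q1,q23,q25} U26={q8,q18,q28} U34={q16,q20,q31} U35={q1,q2,q11,q29} U36={q2,q17,q20} U45={q10,q22,q23} U46={q20,q28,q33} U56={q2,q4,q34}
  U123={q6} U126={q18} U134={q16} U145={q10} U156={q34} U235={q1} U245={q23} U246={q28} U346={q20} U356={q2}
C dims 6,15,10; δ0: rk_F7 6; δ1: rk_F7 9
degree 0: 6−6−0 = 0 → Ȟ^0 ≅ 0
degree 1: 15−9−6 = 0 → Ȟ^1 ≅ 0
degree 2: 10−0−9 = 1 → Ȟ^2 ≅ Z/7


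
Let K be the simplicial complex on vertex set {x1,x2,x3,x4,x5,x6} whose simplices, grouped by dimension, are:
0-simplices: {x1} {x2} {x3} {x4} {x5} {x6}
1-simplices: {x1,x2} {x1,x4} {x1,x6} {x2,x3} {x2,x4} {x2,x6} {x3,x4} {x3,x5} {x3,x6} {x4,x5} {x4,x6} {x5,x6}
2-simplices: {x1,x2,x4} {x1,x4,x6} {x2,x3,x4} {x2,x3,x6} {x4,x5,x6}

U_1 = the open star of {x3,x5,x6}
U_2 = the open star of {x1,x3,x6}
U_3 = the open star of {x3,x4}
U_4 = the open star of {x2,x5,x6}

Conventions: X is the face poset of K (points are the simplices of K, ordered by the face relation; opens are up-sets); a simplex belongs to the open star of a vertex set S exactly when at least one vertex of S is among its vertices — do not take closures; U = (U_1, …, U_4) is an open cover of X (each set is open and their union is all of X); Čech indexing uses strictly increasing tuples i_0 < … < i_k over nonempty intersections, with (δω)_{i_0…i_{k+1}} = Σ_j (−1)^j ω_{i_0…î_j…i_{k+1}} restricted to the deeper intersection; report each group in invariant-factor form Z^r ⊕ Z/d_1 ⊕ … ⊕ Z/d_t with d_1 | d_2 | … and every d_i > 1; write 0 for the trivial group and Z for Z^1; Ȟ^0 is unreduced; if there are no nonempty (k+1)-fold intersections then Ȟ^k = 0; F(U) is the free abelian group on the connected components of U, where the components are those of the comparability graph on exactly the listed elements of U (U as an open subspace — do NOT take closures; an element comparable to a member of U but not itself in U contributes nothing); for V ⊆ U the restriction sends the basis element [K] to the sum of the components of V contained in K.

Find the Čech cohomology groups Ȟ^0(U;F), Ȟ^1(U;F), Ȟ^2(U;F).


Ȟ^0 ≅ Z; Ȟ^1 ≅ Z; Ȟ^2 ≅ 0

nonempty overlaps:
  U1={{x3},{x5},{x6},{x1,x6},{x2,x3},{x2,x6},{x3,x4},{x3,x5},{x3,x6},{x4,x5},{x4,x6},{x5,x6},{x1,x4,x6},{x2,x3,x4},{x2,x3,x6},{x4,x5,x6}} U2={{x1},{x3},{x6},{x1,x2},{x1,x4},{x1,x6},{x2,x3},{x2,x6},{x3,x4},{x3,x5},{x3,x6},{x4,x6},{x5,x6},{x1,x2,x4},{x1,x4,x6},{x2,x3,x4},{x2,x3,x6},{x4,x5,x6}} U3={{x3},{x4},{x1,x4},{x2,x3},{x2,x4},{x3,x4},{x3,x5},{x3,x6},{x4,x5},{x4,x6},{x1,x2,x4},{x1,x4,x6},{x2,x3,x4},{x2,x3,x6},{x4,x5,x6}} U4={{x2},{x5},{x6},{x1,x2},{x1,x6},{x2,x3},{x2,x4},{x2,x6},{x3,x5},{x3,x6},{x4,x5},{x4,x6},{x5,x6},{x1,x2,x4},{x1,x4,x6},{x2,x3,x4},{x2,x3,x6},{x4,x5,x6}}
  U12={{x3},{x6},{x1,x6},{x2,x3},{x2,x6},{x3,x4},{x3,x5},{x3,x6},{x4,x6},{x5,x6},{x1,x4,x6},{x2,x3,x4},{x2,x3,x6},{x4,x5,x6}} U13={{x3},{x2,x3},{x3,x4},{x3,x5},{x3,x6},{x4,x5},{x4,x6},{x1,x4,x6},{x2,x3,x4},{x2,x3,x6},{x4,x5,x6}} U14={{x5},{x6},{x1,x6},{x2,x3},{x2,x6},{x3,x5},{x3,x6},{x4,x5},{x4,x6},{x5,x6},{x1,x4,x6},{x2,x3,x4},{x2,x3,x6},{x4,x5,x6}} U23={{x3},{x1,x4},{x2,x3},{x3,x4},{x3,x5},{x3,x6},{x4,x6},{x1,x2,x4},{x1,x4,x6},{x2,x3,x4},{x2,x3,x6},{x4,x5,x6}} U24={{x6},{x1,x2},{x1,x6},{x2,x3},{x2,x6},{x3,x5},{x3,x6},{x4,x6},{x5,x6},{x1,x2,x4},{x1,x4,x6},{x2,x3,x4},{x2,x3,x6},{x4,x5,x6}} U34={{x2,x3},{x2,x4},{x3,x5},{x3,x6},{x4,x5},{x4,x6},{x1,x2,x4},{x1,x4,x6},{x2,x3,x4},{x2,x3,x6},{x4,x5,x6}}
  U123={{x3},{x2,x3},{x3,x4},{x3,x5},{x3,x6},{x4,x6},{x1,x4,x6},{x2,x3,x4},{x2,x3,x6},{x4,x5,x6}} U124={{x6},{x1,x6},{x2,x3},{x2,x6},{x3,x5},{x3,x6},{x4,x6},{x5,x6},{x1,x4,x6},{x2,x3,x4},{x2,x3,x6},{x4,x5,x6}} U134={{x2,x3},{x3,x5},{x3,x6},{x4,x5},{x4,x6},{x1,x4,x6},{x2,x3,x4},{x2,x3,x6},{x4,x5,x6}} U234={{x2,x3},{x3,x5},{x3,x6},{x4,x6},{x1,x2,x4},{x1,x4,x6},{x2,x3,x4},{x2,x3,x6},{x4,x5,x6}}
  U1234={{x2,x3},{x3,x5},{x3,x6},{x4,x6},{x1,x4,x6},{x2,x3,x4},{x2,x3,x6},{x4,x5,x6}}
components per intersection:
  U1: {{x3},{x5},{x6},{x1,x6},{x2,x3},{x2,x6},{x3,x4},{x3,x5},{x3,x6},{x4,x5},{x4,x6},{x5,x6},{x1,x4,x6},{x2,x3,x4},{x2,x3,x6},{x4,x5,x6}}
  U2: {{x1},{x3},{x6},{x1,x2},{x1,x4},{x1,x6},{x2,x3},{x2,x6},{x3,x4},{x3,x5},{x3,x6},{x4,x6},{x5,x6},{x1,x2,x4},{x1,x4,x6},{x2,x3,x4},{x2,x3,x6},{x4,x5,x6}}
  U3: {{x3},{x4},{x1,x4},{x2,x3},{x2,x4},{x3,x4},{x3,x5},{x3,x6},{x4,x5},{x4,x6},{x1,x2,x4},{x1,x4,x6},{x2,x3,x4},{x2,x3,x6},{x4,x5,x6}}
  U4: {{x2},{x5},{x6},{x1,x2},{x1,x6},{x2,x3},{x2,x4},{x2,x6},{x3,x5},{x3,x6},{x4,x5},{x4,x6},{x5,x6},{x1,x2,x4},{x1,x4,x6},{x2,x3,x4},{x2,x3,x6},{x4,x5,x6}}
  U12: {{x3},{x6},{x1,x6},{x2,x3},{x2,x6},{x3,x4},{x3,x5},{x3,x6},{x4,x6},{x5,x6},{x1,x4,x6},{x2,x3,x4},{x2,x3,x6},{x4,x5,x6}}
  U13: {{x3},{x2,x3},{x3,x4},{x3,x5},{x3,x6},{x2,x3,x4},{x2,x3,x6}} {{x4,x5},{x4,x6},{x1,x4,x6},{x4,x5,x6}}
  U14: {{x5},{x6},{x1,x6},{x2,x3},{x2,x6},{x3,x5},{x3,x6},{x4,x5},{x4,x6},{x5,x6},{x1,x4,x6},{x2,x3,x4},{x2,x3,x6},{x4,x5,x6}}
  U23: {{x3},{x2,x3},{x3,x4},{x3,x5},{x3,x6},{x2,x3,x4},{x2,x3,x6}} {{x1,x4},{x4,x6},{x1,x2,x4},{x1,x4,x6},{x4,x5,x6}}
  U24: {{x6},{x1,x6},{x2,x3},{x2,x6},{x3,x6},{x4,x6},{x5,x6},{x1,x4,x6},{x2,x3,x4},{x2,x3,x6},{x4,x5,x6}} {{x1,x2},{x1,x2,x4}} {{x3,x5}}
  U34: {{x2,x3},{x2,x4},{x3,x6},{x1,x2,x4},{x2,x3,x4},{x2,x3,x6}} {{x3,x5}} {{x4,x5},{x4,x6},{x1,x4,x6},{x4,x5,x6}}
  U123: {{x3},{x2,x3},{x3,x4},{x3,x5},{x3,x6},{x2,x3,x4},{x2,x3,x6}} {{x4,x6},{x1,x4,x6},{x4,x5,x6}}
  U124: {{x6},{x1,x6},{x2,x3},{x2,x6},{x3,x6},{x4,x6},{x5,x6},{x1,x4,x6},{x2,x3,x4},{x2,x3,x6},{x4,x5,x6}} {{x3,x5}}
  U134: {{x2,x3},{x3,x6},{x2,x3,x4},{x2,x3,x6}} {{x3,x5}} {{x4,x5},{x4,x6},{x1,x4,x6},{x4,x5,x6}}
  U234: {{x2,x3},{x3,x6},{x2,x3,x4},{x2,x3,x6}} {{x3,x5}} {{x4,x6},{x1,x4,x6},{x4,x5,x6}} {{x1,x2,x4}}
  U1234: {{x2,x3},{x3,x6},{x2,x3,x4},{x2,x3,x6}} {{x3,x5}} {{x4,x6},{x1,x4,x6},{x4,x5,x6}}
C dims 4,12,11,3; δ0: rk 3, SNF 1^3; δ1: rk 8, SNF 1^8; δ2: rk 3, SNF 1^3
degree 0: 4−3−0 = 1 → Ȟ^0 ≅ Z
degree 1: 12−8−3 = 1 → Ȟ^1 ≅ Z
degree 2: 11−3−8 = 0 → Ȟ^2 ≅ 0


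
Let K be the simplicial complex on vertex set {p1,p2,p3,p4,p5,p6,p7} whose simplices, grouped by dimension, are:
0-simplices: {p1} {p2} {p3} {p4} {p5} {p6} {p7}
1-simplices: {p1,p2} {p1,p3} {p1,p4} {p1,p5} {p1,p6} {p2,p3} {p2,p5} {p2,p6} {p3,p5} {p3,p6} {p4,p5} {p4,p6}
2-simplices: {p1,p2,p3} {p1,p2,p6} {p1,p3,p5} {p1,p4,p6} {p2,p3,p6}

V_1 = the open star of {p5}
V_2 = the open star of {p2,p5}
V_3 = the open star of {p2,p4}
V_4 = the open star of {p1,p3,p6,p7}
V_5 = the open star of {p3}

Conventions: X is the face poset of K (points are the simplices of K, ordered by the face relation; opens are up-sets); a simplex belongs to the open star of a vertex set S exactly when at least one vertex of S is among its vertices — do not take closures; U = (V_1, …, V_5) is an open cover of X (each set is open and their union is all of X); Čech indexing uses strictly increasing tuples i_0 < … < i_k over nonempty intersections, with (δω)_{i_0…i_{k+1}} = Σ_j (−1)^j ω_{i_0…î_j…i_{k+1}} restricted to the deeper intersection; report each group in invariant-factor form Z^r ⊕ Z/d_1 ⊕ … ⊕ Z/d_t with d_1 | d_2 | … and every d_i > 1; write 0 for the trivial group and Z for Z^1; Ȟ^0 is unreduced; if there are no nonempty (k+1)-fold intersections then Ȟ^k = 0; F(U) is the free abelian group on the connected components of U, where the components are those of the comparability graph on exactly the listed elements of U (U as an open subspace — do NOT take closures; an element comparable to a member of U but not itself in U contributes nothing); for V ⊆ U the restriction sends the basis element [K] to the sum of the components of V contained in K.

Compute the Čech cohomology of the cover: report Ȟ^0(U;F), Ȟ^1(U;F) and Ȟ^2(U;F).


nonempty overlaps:
  V1={{p5},{p1,p5},{p2,p5},{p3,p5},{p4,p5},{p1,p3,p5}} V2={{p2},{p5},{p1,p2},{p1,p5},{p2,p3},{p2,p5},{p2,p6},{p3,p5},{p4,p5},{p1,p2,p3},{p1,p2,p6},{p1,p3,p5},{p2,p3,p6}} V3={{p2},{p4},{p1,p2},{p1,p4},{p2,p3},{p2,p5},{p2,p6},{p4,p5},{p4,p6},{p1,p2,p3},{p1,p2,p6},{p1,p4,p6},{p2,p3,p6}} V4={{p1},{p3},{p6},{p7},{p1,p2},{p1,p3},{p1,p4},{p1,p5},{p1,p6},{p2,p3},{p2,p6},{p3,p5},{p3,p6},{p4,p6},{p1,p2,p3},{p1,p2,p6},{p1,p3,p5},{p1,p4,p6},{p2,p3,p6}} V5={{p3},{p1,p3},{p2,p3},{p3,p5},{p3,p6},{p1,p2,p3},{p1,p3,p5},{p2,p3,p6}}
  V12={{p5},{p1,p5},{p2,p5},{p3,p5},{p4,p5},{p1,p3,p5}} V13={{p2,p5},{p4,p5}} V14={{p1,p5},{p3,p5},{p1,p3,p5}} V15={{p3,p5},{p1,p3,p5}} V23={{p2},{p1,p2},{p2,p3},{p2,p5},{p2,p6},{p4,p5},{p1,p2,p3},{p1,p2,p6},{p2,p3,p6}} V24={{p1,p2},{p1,p5},{p2,p3},{p2,p6},{p3,p5},{p1,p2,p3},{p1,p2,p6},{p1,p3,p5},{p2,p3,p6}} V25={{p2,p3},{p3,p5},{p1,p2,p3},{p1,p3,p5},{p2,p3,p6}} V34={{p1,p2},{p1,p4},{p2,p3},{p2,p6},{p4,p6},{p1,p2,p3},{p1,p2,p6},{p1,p4,p6},{p2,p3,p6}} V35={{p2,p3},{p1,p2,p3},{p2,p3,p6}} V45={{p3},{p1,p3},{p2,p3},{p3,p5},{p3,p6},{p1,p2,p3},{p1,p3,p5},{p2,p3,p6}}
  V123={{p2,p5},{p4,p5}} V124={{p1,p5},{p3,p5},{p1,p3,p5}} V125={{p3,p5},{p1,p3,p5}} V145={{p3,p5},{p1,p3,p5}} V234={{p1,p2},{p2,p3},{p2,p6},{p1,p2,p3},{p1,p2,p6},{p2,p3,p6}} V235={{p2,p3},{p1,p2,p3},{p2,p3,p6}} V245={{p2,p3},{p3,p5},{p1,p2,p3},{p1,p3,p5},{p2,p3,p6}} V345={{p2,p3},{p1,p2,p3},{p2,p3,p6}}
  V1245={{p3,p5},{p1,p3,p5}} V2345={{p2,p3},{p1,p2,p3},{p2,p3,p6}}
components per intersection:
  V1: {{p5},{p1,p5},{p2,p5},{p3,p5},{p4,p5},{p1,p3,p5}}
  V2: {{p2},{p5},{p1,p2},{p1,p5},{p2,p3},{p2,p5},{p2,p6},{p3,p5},{p4,p5},{p1,p2,p3},{p1,p2,p6},{p1,p3,p5},{p2,p3,p6}}
  V3: {{p2},{p1,p2},{p2,p3},{p2,p5},{p2,p6},{p1,p2,p3},{p1,p2,p6},{p2,p3,p6}} {{p4},{p1,p4},{p4,p5},{p4,p6},{p1,p4,p6}}
  V4: {{p1},{p3},{p6},{p1,p2},{p1,p3},{p1,p4},{p1,p5},{p1,p6},{p2,p3},{p2,p6},{p3,p5},{p3,p6},{p4,p6},{p1,p2,p3},{p1,p2,p6},{p1,p3,p5},{p1,p4,p6},{p2,p3,p6}} {{p7}}
  V5: {{p3},{p1,p3},{p2,p3},{p3,p5},{p3,p6},{p1,p2,p3},{p1,p3,p5},{p2,p3,p6}}
  V12: {{p5},{p1,p5},{p2,p5},{p3,p5},{p4,p5},{p1,p3,p5}}
  V13: {{p2,p5}} {{p4,p5}}
  V14: {{p1,p5},{p3,p5},{p1,p3,p5}}
  V15: {{p3,p5},{p1,p3,p5}}
  V23: {{p2},{p1,p2},{p2,p3},{p2,p5},{p2,p6},{p1,p2,p3},{p1,p2,p6},{p2,p3,p6}} {{p4,p5}}
  V24: {{p1,p2},{p2,p3},{p2,p6},{p1,p2,p3},{p1,p2,p6},{p2,p3,p6}} {{p1,p5},{p3,p5},{p1,p3,p5}}
  V25: {{p2,p3},{p1,p2,p3},{p2,p3,p6}} {{p3,p5},{p1,p3,p5}}
  V34: {{p1,p2},{p2,p3},{p2,p6},{p1,p2,p3},{p1,p2,p6},{p2,p3,p6}} {{p1,p4},{p4,p6},{p1,p4,p6}}
  V35: {{p2,p3},{p1,p2,p3},{p2,p3,p6}}
  V45: {{p3},{p1,p3},{p2,p3},{p3,p5},{p3,p6},{p1,p2,p3},{p1,p3,p5},{p2,p3,p6}}
  V123: {{p2,p5}} {{p4,p5}}
  V124: {{p1,p5},{p3,p5},{p1,p3,p5}}
  V125: {{p3,p5},{p1,p3,p5}}
  V145: {{p3,p5},{p1,p3,p5}}
  V234: {{p1,p2},{p2,p3},{p2,p6},{p1,p2,p3},{p1,p2,p6},{p2,p3,p6}}
  V235: {{p2,p3},{p1,p2,p3},{p2,p3,p6}}
  V245: {{p2,p3},{p1,p2,p3},{p2,p3,p6}} {{p3,p5},{p1,p3,p5}}
  V345: {{p2,p3},{p1,p2,p3},{p2,p3,p6}}
  V1245: {{p3,p5},{p1,p3,p5}}
  V2345: {{p2,p3},{p1,p2,p3},{p2,p3,p6}}
C dims 7,15,10,2; δ0: rk 5, SNF 1^5; δ1: rk 8, SNF 1^8; δ2: rk 2, SNF 1^2
degree 0: 7−5−0 = 2 → Ȟ^0 ≅ Z^2
degree 1: 15−8−5 = 2 → Ȟ^1 ≅ Z^2
degree 2: 10−2−8 = 0 → Ȟ^2 ≅ 0

Ȟ^0 = Z^2; Ȟ^1 = Z^2; Ȟ^2 = 0


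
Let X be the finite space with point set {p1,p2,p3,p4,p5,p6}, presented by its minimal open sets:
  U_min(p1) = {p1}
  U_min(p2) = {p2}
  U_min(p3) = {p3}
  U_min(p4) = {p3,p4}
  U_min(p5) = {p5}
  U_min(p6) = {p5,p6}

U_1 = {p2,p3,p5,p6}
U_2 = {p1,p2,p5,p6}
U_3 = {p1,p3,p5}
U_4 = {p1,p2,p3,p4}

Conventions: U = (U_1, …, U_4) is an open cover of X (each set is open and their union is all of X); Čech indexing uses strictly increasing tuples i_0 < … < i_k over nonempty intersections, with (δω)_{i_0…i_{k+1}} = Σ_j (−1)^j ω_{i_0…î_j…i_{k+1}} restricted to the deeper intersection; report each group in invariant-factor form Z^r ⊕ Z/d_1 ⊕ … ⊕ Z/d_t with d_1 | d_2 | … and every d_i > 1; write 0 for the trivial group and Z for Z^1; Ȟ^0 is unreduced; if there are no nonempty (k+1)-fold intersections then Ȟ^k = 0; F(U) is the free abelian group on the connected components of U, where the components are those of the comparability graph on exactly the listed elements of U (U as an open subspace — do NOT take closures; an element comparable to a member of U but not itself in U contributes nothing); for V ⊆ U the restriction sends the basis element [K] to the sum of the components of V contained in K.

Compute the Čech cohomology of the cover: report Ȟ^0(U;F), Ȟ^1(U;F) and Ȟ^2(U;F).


nonempty intersections:
  U12={p2,p5,p6} U13={p3,p5} U14={p2,p3} U23={p1,p5} U24={p1,p2} U34={p1,p3}
  U123={p5} U124={p2} U134={p3} U234={p1}
components per intersection:
  U1: {p2} {p3} {p5,p6}
  U2: {p1} {p2} {p5,p6}
  U3: {p1} {p3} {p5}
  U4: {p1} {p2} {p3,p4}
  U12: {p2} {p5,p6}
  U13: {p3} {p5}
  U14: {p2} {p3}
  U23: {p1} {p5}
  U24: {p1} {p2}
  U34: {p1} {p3}
  U123: {p5}
  U124: {p2}
  U134: {p3}
  U234: {p1}
C dims 12,12,4; δ0: rk 8, SNF 1^8; δ1: rk 4, SNF 1^4
Ȟ^0: (12−8)−0=4 ⇒ Z^4
Ȟ^1: (12−4)−8=0 ⇒ 0
Ȟ^2: (4−0)−4=0 ⇒ 0

Ȟ^0 = Z^4, Ȟ^1 = 0, Ȟ^2 = 0


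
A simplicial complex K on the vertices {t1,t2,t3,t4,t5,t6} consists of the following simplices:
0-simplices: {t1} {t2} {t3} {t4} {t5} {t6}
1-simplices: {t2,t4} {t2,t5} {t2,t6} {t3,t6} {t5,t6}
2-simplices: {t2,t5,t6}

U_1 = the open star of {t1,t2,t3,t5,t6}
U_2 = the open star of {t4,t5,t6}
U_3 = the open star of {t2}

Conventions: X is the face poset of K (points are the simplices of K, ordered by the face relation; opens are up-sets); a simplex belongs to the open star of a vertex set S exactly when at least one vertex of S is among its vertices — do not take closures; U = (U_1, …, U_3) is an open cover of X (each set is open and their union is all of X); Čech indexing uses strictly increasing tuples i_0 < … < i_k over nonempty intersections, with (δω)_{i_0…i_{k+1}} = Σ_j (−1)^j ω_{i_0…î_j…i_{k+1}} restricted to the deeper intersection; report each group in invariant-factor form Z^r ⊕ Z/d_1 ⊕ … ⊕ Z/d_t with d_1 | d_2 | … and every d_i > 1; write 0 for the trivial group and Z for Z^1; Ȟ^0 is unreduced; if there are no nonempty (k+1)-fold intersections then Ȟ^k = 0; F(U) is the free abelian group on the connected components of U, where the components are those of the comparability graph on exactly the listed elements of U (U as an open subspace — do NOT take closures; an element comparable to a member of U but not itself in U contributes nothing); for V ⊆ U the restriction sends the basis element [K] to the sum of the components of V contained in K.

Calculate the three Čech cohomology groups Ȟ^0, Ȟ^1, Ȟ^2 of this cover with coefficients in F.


nonempty overlaps:
  U1={{t1},{t2},{t3},{t5},{t6},{t2,t4},{t2,t5},{t2,t6},{t3,t6},{t5,t6},{t2,t5,t6}} U2={{t4},{t5},{t6},{t2,t4},{t2,t5},{t2,t6},{t3,t6},{t5,t6},{t2,t5,t6}} U3={{t2},{t2,t4},{t2,t5},{t2,t6},{t2,t5,t6}}
  U12={{t5},{t6},{t2,t4},{t2,t5},{t2,t6},{t3,t6},{t5,t6},{t2,t5,t6}} U13={{t2},{t2,t4},{t2,t5},{t2,t6},{t2,t5,t6}} U23={{t2,t4},{t2,t5},{t2,t6},{t2,t5,t6}}
  U123={{t2,t4},{t2,t5},{t2,t6},{t2,t5,t6}}
components per intersection:
  U1: {{t1}} {{t2},{t3},{t5},{t6},{t2,t4},{t2,t5},{t2,t6},{t3,t6},{t5,t6},{t2,t5,t6}}
  U2: {{t4},{t2,t4}} {{t5},{t6},{t2,t5},{t2,t6},{t3,t6},{t5,t6},{t2,t5,t6}}
  U3: {{t2},{t2,t4},{t2,t5},{t2,t6},{t2,t5,t6}}
  U12: {{t5},{t6},{t2,t5},{t2,t6},{t3,t6},{t5,t6},{t2,t5,t6}} {{t2,t4}}
  U13: {{t2},{t2,t4},{t2,t5},{t2,t6},{t2,t5,t6}}
  U23: {{t2,t4}} {{t2,t5},{t2,t6},{t2,t5,t6}}
  U123: {{t2,t4}} {{t2,t5},{t2,t6},{t2,t5,t6}}
C dims 5,5,2; δ0: rk 3, SNF 1^3; δ1: rk 2, SNF 1^2
degree 0: 5−3−0 = 2 → Ȟ^0 ≅ Z^2
degree 1: 5−2−3 = 0 → Ȟ^1 ≅ 0
degree 2: 2−0−2 = 0 → Ȟ^2 ≅ 0

Ȟ^0 ≅ Z^2, Ȟ^1 ≅ 0, Ȟ^2 ≅ 0


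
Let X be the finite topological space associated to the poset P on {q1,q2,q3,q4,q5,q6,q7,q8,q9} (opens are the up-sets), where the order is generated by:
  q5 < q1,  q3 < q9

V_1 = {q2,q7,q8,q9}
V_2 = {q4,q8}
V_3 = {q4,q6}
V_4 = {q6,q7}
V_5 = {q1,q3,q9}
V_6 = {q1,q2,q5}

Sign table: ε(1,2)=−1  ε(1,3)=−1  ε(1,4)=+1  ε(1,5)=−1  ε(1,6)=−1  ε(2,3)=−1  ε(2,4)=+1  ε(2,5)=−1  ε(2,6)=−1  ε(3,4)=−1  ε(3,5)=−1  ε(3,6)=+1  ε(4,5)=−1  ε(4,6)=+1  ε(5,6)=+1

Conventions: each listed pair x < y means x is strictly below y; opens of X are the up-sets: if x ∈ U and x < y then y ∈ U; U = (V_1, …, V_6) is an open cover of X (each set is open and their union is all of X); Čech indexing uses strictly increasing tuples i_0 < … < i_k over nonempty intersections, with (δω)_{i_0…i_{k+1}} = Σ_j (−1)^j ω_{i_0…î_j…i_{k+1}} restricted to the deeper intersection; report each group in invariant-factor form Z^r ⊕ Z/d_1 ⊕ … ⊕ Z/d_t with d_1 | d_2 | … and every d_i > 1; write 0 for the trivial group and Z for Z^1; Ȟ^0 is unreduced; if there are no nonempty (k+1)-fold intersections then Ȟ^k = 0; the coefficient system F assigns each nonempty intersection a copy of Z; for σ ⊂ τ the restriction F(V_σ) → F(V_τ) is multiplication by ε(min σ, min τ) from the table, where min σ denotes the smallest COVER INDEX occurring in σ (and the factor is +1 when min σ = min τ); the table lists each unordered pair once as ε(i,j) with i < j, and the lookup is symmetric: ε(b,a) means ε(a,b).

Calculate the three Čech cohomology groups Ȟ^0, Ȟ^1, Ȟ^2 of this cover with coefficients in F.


intersection data:
  V12={q8} V14={q7} V15={q9} V16={q2} V23={q4} V34={q6} V56={q1}
C dims 6,7; δ0: rk 6, SNF 1^5·2
Ȟ^0 = (6 − 6) − 0 = 0, so Ȟ^0 ≅ 0
Ȟ^1 = (7 − 0) − 6 = 1 plus torsion [2], so Ȟ^1 ≅ Z ⊕ Z/2
Ȟ^2 = (0 − 0) − 0 = 0, so Ȟ^2 ≅ 0

Ȟ^0(U;F) ≅ 0, Ȟ^1(U;F) ≅ Z ⊕ Z/2, Ȟ^2(U;F) ≅ 0


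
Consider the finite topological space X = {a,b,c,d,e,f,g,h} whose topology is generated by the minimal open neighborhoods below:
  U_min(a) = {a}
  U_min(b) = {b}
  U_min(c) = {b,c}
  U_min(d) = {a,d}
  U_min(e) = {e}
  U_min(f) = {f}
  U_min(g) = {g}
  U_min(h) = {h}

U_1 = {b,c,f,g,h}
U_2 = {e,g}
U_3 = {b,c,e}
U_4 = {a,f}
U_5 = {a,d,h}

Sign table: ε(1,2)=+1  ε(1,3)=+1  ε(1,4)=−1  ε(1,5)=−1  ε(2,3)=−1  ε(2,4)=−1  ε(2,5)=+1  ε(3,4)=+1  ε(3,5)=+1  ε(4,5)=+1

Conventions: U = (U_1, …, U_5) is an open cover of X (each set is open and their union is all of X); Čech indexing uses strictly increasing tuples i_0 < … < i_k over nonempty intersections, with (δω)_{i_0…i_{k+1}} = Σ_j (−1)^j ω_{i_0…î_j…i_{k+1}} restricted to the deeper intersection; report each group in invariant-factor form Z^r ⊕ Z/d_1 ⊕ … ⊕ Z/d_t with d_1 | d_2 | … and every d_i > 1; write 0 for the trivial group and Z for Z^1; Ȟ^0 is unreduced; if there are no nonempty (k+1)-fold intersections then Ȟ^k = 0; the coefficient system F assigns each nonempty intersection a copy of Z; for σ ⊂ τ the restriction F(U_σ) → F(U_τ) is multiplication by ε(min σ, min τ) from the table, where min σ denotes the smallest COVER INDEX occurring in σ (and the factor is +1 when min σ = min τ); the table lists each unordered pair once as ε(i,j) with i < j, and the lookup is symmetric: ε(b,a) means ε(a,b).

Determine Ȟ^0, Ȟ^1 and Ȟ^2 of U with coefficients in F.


nerve simplices:
  U12={g} U13={b,c} U14={f} U15={h} U23={e} U45={a}
C dims 5,6; δ0: rk 5, SNF 1^4·2
degree 0: 5−5−0 = 0 → Ȟ^0 ≅ 0
degree 1: 6−0−5 = 1 plus torsion [2] → Ȟ^1 ≅ Z ⊕ Z/2
degree 2: 0−0−0 = 0 → Ȟ^2 ≅ 0

Ȟ^0(U;F) ≅ 0, Ȟ^1(U;F) ≅ Z ⊕ Z/2 and Ȟ^2(U;F) ≅ 0


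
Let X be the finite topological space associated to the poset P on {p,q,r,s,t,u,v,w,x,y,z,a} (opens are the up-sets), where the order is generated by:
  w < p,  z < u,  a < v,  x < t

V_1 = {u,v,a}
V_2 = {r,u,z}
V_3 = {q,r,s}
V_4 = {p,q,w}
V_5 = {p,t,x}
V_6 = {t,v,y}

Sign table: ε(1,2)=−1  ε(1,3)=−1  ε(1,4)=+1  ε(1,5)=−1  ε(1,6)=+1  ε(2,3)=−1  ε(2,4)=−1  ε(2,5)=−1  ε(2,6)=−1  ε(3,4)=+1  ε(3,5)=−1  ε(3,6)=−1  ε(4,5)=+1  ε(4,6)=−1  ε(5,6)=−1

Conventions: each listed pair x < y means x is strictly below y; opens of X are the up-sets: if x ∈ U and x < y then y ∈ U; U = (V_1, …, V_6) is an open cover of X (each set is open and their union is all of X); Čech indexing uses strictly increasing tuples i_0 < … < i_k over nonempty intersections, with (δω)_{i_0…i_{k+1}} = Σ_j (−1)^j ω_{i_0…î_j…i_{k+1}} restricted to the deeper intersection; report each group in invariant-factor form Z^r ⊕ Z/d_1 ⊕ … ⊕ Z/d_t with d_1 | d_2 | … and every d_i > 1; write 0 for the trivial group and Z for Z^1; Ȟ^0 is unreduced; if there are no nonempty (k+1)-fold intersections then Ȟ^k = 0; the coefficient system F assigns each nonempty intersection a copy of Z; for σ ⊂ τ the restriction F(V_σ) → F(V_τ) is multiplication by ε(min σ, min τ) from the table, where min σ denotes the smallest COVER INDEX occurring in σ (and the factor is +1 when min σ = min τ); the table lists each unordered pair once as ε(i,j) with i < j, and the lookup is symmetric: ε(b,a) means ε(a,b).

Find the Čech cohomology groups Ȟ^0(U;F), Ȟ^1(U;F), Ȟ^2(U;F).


Ȟ^0 = 0,  Ȟ^1 = Z/2,  Ȟ^2 = 0

nerve of the cover:
  V12={u} V16={v} V23={r} V34={q} V45={p} V56={t}
C dims 6,6; δ0: rk 6, SNF 1^5·2
Ȟ^0 = (6 − 6) − 0 = 0, so Ȟ^0 ≅ 0
Ȟ^1 = (6 − 0) − 6 = 0 plus torsion [2], so Ȟ^1 ≅ Z/2
Ȟ^2 = (0 − 0) − 0 = 0, so Ȟ^2 ≅ 0
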